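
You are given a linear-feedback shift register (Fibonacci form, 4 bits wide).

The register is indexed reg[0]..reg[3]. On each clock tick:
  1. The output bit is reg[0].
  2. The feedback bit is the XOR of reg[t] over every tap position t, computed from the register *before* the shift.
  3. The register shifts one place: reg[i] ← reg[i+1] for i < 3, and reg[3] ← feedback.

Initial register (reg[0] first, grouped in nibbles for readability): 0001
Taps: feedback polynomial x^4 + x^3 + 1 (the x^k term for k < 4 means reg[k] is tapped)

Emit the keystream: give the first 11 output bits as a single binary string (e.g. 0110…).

00011110101

k : reg_k → out_k, fb_k
0: 0001 → 0, fb=1
1: 0011 → 0, fb=1
2: 0111 → 0, fb=1
3: 1111 → 1, fb=0
4: 1110 → 1, fb=1
5: 1101 → 1, fb=0
6: 1010 → 1, fb=1
7: 0101 → 0, fb=1
8: 1011 → 1, fb=0
9: 0110 → 0, fb=0
10: 1100 → 1, fb=1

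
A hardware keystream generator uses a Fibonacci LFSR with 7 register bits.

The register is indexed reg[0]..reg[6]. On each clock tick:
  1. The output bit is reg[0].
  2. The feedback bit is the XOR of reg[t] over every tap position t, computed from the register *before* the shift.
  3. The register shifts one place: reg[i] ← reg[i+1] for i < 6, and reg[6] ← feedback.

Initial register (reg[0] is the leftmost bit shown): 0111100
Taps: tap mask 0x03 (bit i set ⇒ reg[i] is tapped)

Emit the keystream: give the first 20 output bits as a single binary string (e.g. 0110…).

01111001000101100111

k : reg_k → out_k, fb_k
0: 0111100 → 0, fb=1
1: 1111001 → 1, fb=0
2: 1110010 → 1, fb=0
3: 1100100 → 1, fb=0
4: 1001000 → 1, fb=1
5: 0010001 → 0, fb=0
6: 0100010 → 0, fb=1
7: 1000101 → 1, fb=1
8: 0001011 → 0, fb=0
9: 0010110 → 0, fb=0
10: 0101100 → 0, fb=1
11: 1011001 → 1, fb=1
12: 0110011 → 0, fb=1
13: 1100111 → 1, fb=0
14: 1001110 → 1, fb=1
15: 0011101 → 0, fb=0
16: 0111010 → 0, fb=1
17: 1110101 → 1, fb=0
18: 1101010 → 1, fb=0
19: 1010100 → 1, fb=1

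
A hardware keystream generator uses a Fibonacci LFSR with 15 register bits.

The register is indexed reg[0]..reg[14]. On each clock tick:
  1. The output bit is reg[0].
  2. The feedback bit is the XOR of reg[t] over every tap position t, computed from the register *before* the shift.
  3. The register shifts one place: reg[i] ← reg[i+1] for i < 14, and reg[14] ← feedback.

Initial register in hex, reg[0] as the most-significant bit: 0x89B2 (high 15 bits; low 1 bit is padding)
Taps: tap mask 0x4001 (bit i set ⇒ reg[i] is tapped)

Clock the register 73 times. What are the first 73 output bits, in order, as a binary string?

1000100110110010000111011011100000101101101000000110110110000000100100100

step | reg (before) | out | fb
   0 | 100010011011001 | 1 | 0
   1 | 000100110110010 | 0 | 0
   2 | 001001101100100 | 0 | 0
   3 | 010011011001000 | 0 | 0
   4 | 100110110010000 | 1 | 1
   5 | 001101100100001 | 0 | 1
   6 | 011011001000011 | 0 | 1
   7 | 110110010000111 | 1 | 0
   8 | 101100100001110 | 1 | 1
   9 | 011001000011101 | 0 | 1
  10 | 110010000111011 | 1 | 0
  11 | 100100001110110 | 1 | 1
  12 | 001000011101101 | 0 | 1
  13 | 010000111011011 | 0 | 1
  14 | 100001110110111 | 1 | 0
  15 | 000011101101110 | 0 | 0
  16 | 000111011011100 | 0 | 0
  17 | 001110110111000 | 0 | 0
  18 | 011101101110000 | 0 | 0
  19 | 111011011100000 | 1 | 1
  20 | 110110111000001 | 1 | 0
  21 | 101101110000010 | 1 | 1
  22 | 011011100000101 | 0 | 1
  23 | 110111000001011 | 1 | 0
  24 | 101110000010110 | 1 | 1
  25 | 011100000101101 | 0 | 1
  26 | 111000001011011 | 1 | 0
  27 | 110000010110110 | 1 | 1
  28 | 100000101101101 | 1 | 0
  29 | 000001011011010 | 0 | 0
  30 | 000010110110100 | 0 | 0
  31 | 000101101101000 | 0 | 0
  32 | 001011011010000 | 0 | 0
  33 | 010110110100000 | 0 | 0
  34 | 101101101000000 | 1 | 1
  35 | 011011010000001 | 0 | 1
  36 | 110110100000011 | 1 | 0
  37 | 101101000000110 | 1 | 1
  38 | 011010000001101 | 0 | 1
  39 | 110100000011011 | 1 | 0
  40 | 101000000110110 | 1 | 1
  41 | 010000001101101 | 0 | 1
  42 | 100000011011011 | 1 | 0
  43 | 000000110110110 | 0 | 0
  44 | 000001101101100 | 0 | 0
  45 | 000011011011000 | 0 | 0
  46 | 000110110110000 | 0 | 0
  47 | 001101101100000 | 0 | 0
  48 | 011011011000000 | 0 | 0
  49 | 110110110000000 | 1 | 1
  50 | 101101100000001 | 1 | 0
  51 | 011011000000010 | 0 | 0
  52 | 110110000000100 | 1 | 1
  53 | 101100000001001 | 1 | 0
  54 | 011000000010010 | 0 | 0
  55 | 110000000100100 | 1 | 1
  56 | 100000001001001 | 1 | 0
  57 | 000000010010010 | 0 | 0
  58 | 000000100100100 | 0 | 0
  59 | 000001001001000 | 0 | 0
  60 | 000010010010000 | 0 | 0
  61 | 000100100100000 | 0 | 0
  62 | 001001001000000 | 0 | 0
  63 | 010010010000000 | 0 | 0
  64 | 100100100000000 | 1 | 1
  65 | 001001000000001 | 0 | 1
  66 | 010010000000011 | 0 | 1
  67 | 100100000000111 | 1 | 0
  68 | 001000000001110 | 0 | 0
  69 | 010000000011100 | 0 | 0
  70 | 100000000111000 | 1 | 1
  71 | 000000001110001 | 0 | 1
  72 | 000000011100011 | 0 | 1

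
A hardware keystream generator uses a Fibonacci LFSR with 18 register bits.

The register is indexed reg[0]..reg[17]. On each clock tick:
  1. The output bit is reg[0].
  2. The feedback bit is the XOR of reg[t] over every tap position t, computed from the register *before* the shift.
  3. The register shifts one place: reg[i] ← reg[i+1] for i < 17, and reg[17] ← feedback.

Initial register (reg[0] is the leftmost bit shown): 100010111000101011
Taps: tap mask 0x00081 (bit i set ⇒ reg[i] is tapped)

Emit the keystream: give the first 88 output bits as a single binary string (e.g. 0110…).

1000101110001010110100111011100011000011111101100100111000110100010101010000011110110101

tick  register→output (feedback)
  0  100010111000101011→1 (0)
  1  000101110001010110→0 (1)
  2  001011100010101101→0 (0)
  3  010111000101011010→0 (0)
  4  101110001010110100→1 (1)
  5  011100010101101001→0 (1)
  6  111000101011010011→1 (1)
  7  110001010110100111→1 (0)
  8  100010101101001110→1 (1)
  9  000101011010011101→0 (1)
 10  001010110100111011→0 (1)
 11  010101101001110111→0 (0)
 12  101011010011101110→1 (0)
 13  010110100111011100→0 (0)
 14  101101001110111000→1 (1)
 15  011010011101110001→0 (1)
 16  110100111011100011→1 (0)
 17  101001110111000110→1 (0)
 18  010011101110001100→0 (0)
 19  100111011100011000→1 (0)
 20  001110111000110000→0 (1)
 21  011101110001100001→0 (1)
 22  111011100011000011→1 (1)
 23  110111000110000111→1 (1)
 24  101110001100001111→1 (1)
 25  011100011000011111→0 (1)
 26  111000110000111111→1 (0)
 27  110001100001111110→1 (1)
 28  100011000011111101→1 (1)
 29  000110000111111011→0 (0)
 30  001100001111110110→0 (0)
 31  011000011111101100→0 (1)
 32  110000111111011001→1 (0)
 33  100001111110110010→1 (0)
 34  000011111101100100→0 (1)
 35  000111111011001001→0 (1)
 36  001111110110010011→0 (1)
 37  011111101100100111→0 (0)
 38  111111011001001110→1 (0)
 39  111110110010011100→1 (0)
 40  111101100100111000→1 (1)
 41  111011001001110001→1 (1)
 42  110110010011100011→1 (0)
 43  101100100111000110→1 (1)
 44  011001001110001101→0 (0)
 45  110010011100011010→1 (0)
 46  100100111000110100→1 (0)
 47  001001110001101000→0 (1)
 48  010011100011010001→0 (0)
 49  100111000110100010→1 (1)
 50  001110001101000101→0 (0)
 51  011100011010001010→0 (1)
 52  111000110100010101→1 (0)
 53  110001101000101010→1 (1)
 54  100011010001010101→1 (0)
 55  000110100010101010→0 (0)
 56  001101000101010100→0 (0)
 57  011010001010101000→0 (0)
 58  110100010101010000→1 (0)
 59  101000101010100000→1 (1)
 60  010001010101000001→0 (1)
 61  100010101010000011→1 (1)
 62  000101010100000111→0 (1)
 63  001010101000001111→0 (0)
 64  010101010000011110→0 (1)
 65  101010100000111101→1 (1)
 66  010101000001111011→0 (0)
 67  101010000011110110→1 (1)
 68  010100000111101101→0 (0)
 69  101000001111011010→1 (1)
 70  010000011110110101→0 (1)
 71  100000111101101011→1 (0)
 72  000001111011010110→0 (1)
 73  000011110110101101→0 (1)
 74  000111101101011011→0 (0)
 75  001111011010110110→0 (1)
 76  011110110101101101→0 (1)
 77  111101101011011011→1 (1)
 78  111011010110110111→1 (0)
 79  110110101101101110→1 (1)
 80  101101011011011101→1 (0)
 81  011010110110111010→0 (1)
 82  110101101101110101→1 (1)
 83  101011011011101011→1 (0)
 84  010110110111010110→0 (1)
 85  101101101110101101→1 (1)
 86  011011011101011011→0 (1)
 87  110110111010110111→1 (0)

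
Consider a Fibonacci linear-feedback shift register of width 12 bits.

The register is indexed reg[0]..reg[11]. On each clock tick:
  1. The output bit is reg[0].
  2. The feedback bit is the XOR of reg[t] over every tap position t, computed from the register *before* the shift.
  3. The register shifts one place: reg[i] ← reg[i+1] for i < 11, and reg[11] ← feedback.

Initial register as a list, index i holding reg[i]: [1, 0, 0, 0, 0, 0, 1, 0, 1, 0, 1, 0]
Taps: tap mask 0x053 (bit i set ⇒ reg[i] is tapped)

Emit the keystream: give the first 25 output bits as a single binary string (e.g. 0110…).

1000001010100000010111110

k : reg_k → out_k, fb_k
0: 100000101010 → 1, fb=0
1: 000001010100 → 0, fb=0
2: 000010101000 → 0, fb=0
3: 000101010000 → 0, fb=0
4: 001010100000 → 0, fb=0
5: 010101000000 → 0, fb=1
6: 101010000001 → 1, fb=0
7: 010100000010 → 0, fb=1
8: 101000000101 → 1, fb=1
9: 010000001011 → 0, fb=1
10: 100000010111 → 1, fb=1
11: 000000101111 → 0, fb=1
12: 000001011111 → 0, fb=0
13: 000010111110 → 0, fb=0
14: 000101111100 → 0, fb=1
15: 001011111001 → 0, fb=0
16: 010111110010 → 0, fb=1
17: 101111100101 → 1, fb=1
18: 011111001011 → 0, fb=0
19: 111110010110 → 1, fb=1
20: 111100101101 → 1, fb=1
21: 111001011011 → 1, fb=0
22: 110010110110 → 1, fb=0
23: 100101101100 → 1, fb=0
24: 001011011000 → 0, fb=1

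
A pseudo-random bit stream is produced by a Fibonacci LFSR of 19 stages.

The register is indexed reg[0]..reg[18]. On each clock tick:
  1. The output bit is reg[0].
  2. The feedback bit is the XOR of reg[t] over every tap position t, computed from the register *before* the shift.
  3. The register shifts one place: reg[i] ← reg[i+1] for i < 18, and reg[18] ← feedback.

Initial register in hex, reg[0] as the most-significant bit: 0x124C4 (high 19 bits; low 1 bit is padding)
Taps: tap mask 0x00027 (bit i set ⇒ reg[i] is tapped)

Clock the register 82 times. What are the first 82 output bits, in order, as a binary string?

tick  register→output (feedback)
  0  0001001001001100010→0 (0)
  1  0010010010011000100→0 (0)
  2  0100100100110001000→0 (1)
  3  1001001001100010001→1 (1)
  4  0010010011000100011→0 (0)
  5  0100100110001000110→0 (1)
  6  1001001100010001101→1 (1)
  7  0010011000100011011→0 (0)
  8  0100110001000110110→0 (0)
  9  1001100010001101100→1 (1)
 10  0011000100011011001→0 (1)
 11  0110001000110110011→0 (0)
 12  1100010001101100110→1 (1)
 13  1000100011011001101→1 (1)
 14  0001000110110011011→0 (0)
 15  0010001101100110110→0 (1)
 16  0100011011001101101→0 (0)
 17  1000110110011011010→1 (0)
 18  0001101100110110100→0 (0)
 19  0011011001101101000→0 (0)
 20  0110110011011010000→0 (1)
 21  1101100110110100001→1 (0)
 22  1011001101101000010→1 (0)
 23  0110011011010000100→0 (1)
 24  1100110110100001001→1 (1)
 25  1001101101000010011→1 (1)
 26  0011011010000100111→0 (0)
 27  0110110100001001110→0 (1)
 28  1101101000010011101→1 (0)
 29  1011010000100111010→1 (1)
 30  0110100001001110101→0 (0)
 31  1101000010011101010→1 (0)
 32  1010000100111010100→1 (0)
 33  0100001001110101000→0 (1)
 34  1000010011101010001→1 (0)
 35  0000100111010100010→0 (0)
 36  0001001110101000100→0 (0)
 37  0010011101010001000→0 (0)
 38  0100111010100010000→0 (0)
 39  1001110101000100000→1 (0)
 40  0011101010001000000→0 (1)
 41  0111010100010000001→0 (1)
 42  1110101000100000011→1 (1)
 43  1101010001000000111→1 (1)
 44  1010100010000001111→1 (0)
 45  0101000100000011110→0 (1)
 46  1010001000000111101→1 (0)
 47  0100010000001111010→0 (0)
 48  1000100000011110100→1 (1)
 49  0001000000111101001→0 (0)
 50  0010000001111010010→0 (1)
 51  0100000011110100101→0 (1)
 52  1000000111101001011→1 (1)
 53  0000001111010010111→0 (0)
 54  0000011110100101110→0 (1)
 55  0000111101001011101→0 (1)
 56  0001111010010111011→0 (1)
 57  0011110100101110111→0 (0)
 58  0111101001011101110→0 (0)
 59  1111010010111011100→1 (0)
 60  1110100101110111000→1 (1)
 61  1101001011101110001→1 (0)
 62  1010010111011100010→1 (1)
 63  0100101110111000101→0 (1)
 64  1001011101110001011→1 (0)
 65  0010111011100010110→0 (0)
 66  0101110111000101100→0 (0)
 67  1011101110001011000→1 (0)
 68  0111011100010110000→0 (1)
 69  1110111000101100001→1 (0)
 70  1101110001011000010→1 (1)
 71  1011100010110000101→1 (0)
 72  0111000101100001010→0 (0)
 73  1110001011000010100→1 (1)
 74  1100010110000101001→1 (1)
 75  1000101100001010011→1 (1)
 76  0001011000010100111→0 (1)
 77  0010110000101001111→0 (0)
 78  0101100001010011110→0 (1)
 79  1011000010100111101→1 (0)
 80  0110000101001111010→0 (0)
 81  1100001010011110100→1 (0)

0001001001001100010001101100110110100001001110101000100000011110100101110111000101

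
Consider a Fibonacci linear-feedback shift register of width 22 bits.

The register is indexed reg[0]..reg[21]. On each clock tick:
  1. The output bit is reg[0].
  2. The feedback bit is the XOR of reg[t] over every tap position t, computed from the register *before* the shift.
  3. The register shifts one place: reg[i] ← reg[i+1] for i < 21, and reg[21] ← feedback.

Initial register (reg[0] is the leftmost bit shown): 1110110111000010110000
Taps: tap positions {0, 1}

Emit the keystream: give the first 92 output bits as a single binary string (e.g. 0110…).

step | reg (before) | out | fb
   0 | 1110110111000010110000 | 1 | 0
   1 | 1101101110000101100000 | 1 | 0
   2 | 1011011100001011000000 | 1 | 1
   3 | 0110111000010110000001 | 0 | 1
   4 | 1101110000101100000011 | 1 | 0
   5 | 1011100001011000000110 | 1 | 1
   6 | 0111000010110000001101 | 0 | 1
   7 | 1110000101100000011011 | 1 | 0
   8 | 1100001011000000110110 | 1 | 0
   9 | 1000010110000001101100 | 1 | 1
  10 | 0000101100000011011001 | 0 | 0
  11 | 0001011000000110110010 | 0 | 0
  12 | 0010110000001101100100 | 0 | 0
  13 | 0101100000011011001000 | 0 | 1
  14 | 1011000000110110010001 | 1 | 1
  15 | 0110000001101100100011 | 0 | 1
  16 | 1100000011011001000111 | 1 | 0
  17 | 1000000110110010001110 | 1 | 1
  18 | 0000001101100100011101 | 0 | 0
  19 | 0000011011001000111010 | 0 | 0
  20 | 0000110110010001110100 | 0 | 0
  21 | 0001101100100011101000 | 0 | 0
  22 | 0011011001000111010000 | 0 | 0
  23 | 0110110010001110100000 | 0 | 1
  24 | 1101100100011101000001 | 1 | 0
  25 | 1011001000111010000010 | 1 | 1
  26 | 0110010001110100000101 | 0 | 1
  27 | 1100100011101000001011 | 1 | 0
  28 | 1001000111010000010110 | 1 | 1
  29 | 0010001110100000101101 | 0 | 0
  30 | 0100011101000001011010 | 0 | 1
  31 | 1000111010000010110101 | 1 | 1
  32 | 0001110100000101101011 | 0 | 0
  33 | 0011101000001011010110 | 0 | 0
  34 | 0111010000010110101100 | 0 | 1
  35 | 1110100000101101011001 | 1 | 0
  36 | 1101000001011010110010 | 1 | 0
  37 | 1010000010110101100100 | 1 | 1
  38 | 0100000101101011001001 | 0 | 1
  39 | 1000001011010110010011 | 1 | 1
  40 | 0000010110101100100111 | 0 | 0
  41 | 0000101101011001001110 | 0 | 0
  42 | 0001011010110010011100 | 0 | 0
  43 | 0010110101100100111000 | 0 | 0
  44 | 0101101011001001110000 | 0 | 1
  45 | 1011010110010011100001 | 1 | 1
  46 | 0110101100100111000011 | 0 | 1
  47 | 1101011001001110000111 | 1 | 0
  48 | 1010110010011100001110 | 1 | 1
  49 | 0101100100111000011101 | 0 | 1
  50 | 1011001001110000111011 | 1 | 1
  51 | 0110010011100001110111 | 0 | 1
  52 | 1100100111000011101111 | 1 | 0
  53 | 1001001110000111011110 | 1 | 1
  54 | 0010011100001110111101 | 0 | 0
  55 | 0100111000011101111010 | 0 | 1
  56 | 1001110000111011110101 | 1 | 1
  57 | 0011100001110111101011 | 0 | 0
  58 | 0111000011101111010110 | 0 | 1
  59 | 1110000111011110101101 | 1 | 0
  60 | 1100001110111101011010 | 1 | 0
  61 | 1000011101111010110100 | 1 | 1
  62 | 0000111011110101101001 | 0 | 0
  63 | 0001110111101011010010 | 0 | 0
  64 | 0011101111010110100100 | 0 | 0
  65 | 0111011110101101001000 | 0 | 1
  66 | 1110111101011010010001 | 1 | 0
  67 | 1101111010110100100010 | 1 | 0
  68 | 1011110101101001000100 | 1 | 1
  69 | 0111101011010010001001 | 0 | 1
  70 | 1111010110100100010011 | 1 | 0
  71 | 1110101101001000100110 | 1 | 0
  72 | 1101011010010001001100 | 1 | 0
  73 | 1010110100100010011000 | 1 | 1
  74 | 0101101001000100110001 | 0 | 1
  75 | 1011010010001001100011 | 1 | 1
  76 | 0110100100010011000111 | 0 | 1
  77 | 1101001000100110001111 | 1 | 0
  78 | 1010010001001100011110 | 1 | 1
  79 | 0100100010011000111101 | 0 | 1
  80 | 1001000100110001111011 | 1 | 1
  81 | 0010001001100011110111 | 0 | 0
  82 | 0100010011000111101110 | 0 | 1
  83 | 1000100110001111011101 | 1 | 1
  84 | 0001001100011110111011 | 0 | 0
  85 | 0010011000111101110110 | 0 | 0
  86 | 0100110001111011101100 | 0 | 1
  87 | 1001100011110111011001 | 1 | 1
  88 | 0011000111101110110011 | 0 | 0
  89 | 0110001111011101100110 | 0 | 1
  90 | 1100011110111011001101 | 1 | 0
  91 | 1000111101110110011010 | 1 | 1

11101101110000101100000011011001000111010000010110101100100111000011101111010110100100010011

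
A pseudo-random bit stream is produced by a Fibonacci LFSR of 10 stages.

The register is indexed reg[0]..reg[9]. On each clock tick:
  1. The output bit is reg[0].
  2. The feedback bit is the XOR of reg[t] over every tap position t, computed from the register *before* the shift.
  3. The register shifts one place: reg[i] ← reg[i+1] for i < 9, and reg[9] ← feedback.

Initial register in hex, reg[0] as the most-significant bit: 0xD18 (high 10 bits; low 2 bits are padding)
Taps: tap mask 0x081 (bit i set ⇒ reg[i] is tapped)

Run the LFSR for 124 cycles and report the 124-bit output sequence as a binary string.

k : reg_k → out_k, fb_k
0: 1101000110 → 1, fb=0
1: 1010001100 → 1, fb=0
2: 0100011000 → 0, fb=0
3: 1000110000 → 1, fb=1
4: 0001100001 → 0, fb=0
5: 0011000010 → 0, fb=0
6: 0110000100 → 0, fb=1
7: 1100001001 → 1, fb=1
8: 1000010011 → 1, fb=1
9: 0000100111 → 0, fb=1
10: 0001001111 → 0, fb=1
11: 0010011111 → 0, fb=1
12: 0100111111 → 0, fb=1
13: 1001111111 → 1, fb=0
14: 0011111110 → 0, fb=1
15: 0111111101 → 0, fb=1
16: 1111111011 → 1, fb=1
17: 1111110111 → 1, fb=0
18: 1111101110 → 1, fb=0
19: 1111011100 → 1, fb=0
20: 1110111000 → 1, fb=1
21: 1101110001 → 1, fb=1
22: 1011100011 → 1, fb=1
23: 0111000111 → 0, fb=1
24: 1110001111 → 1, fb=0
25: 1100011110 → 1, fb=0
26: 1000111100 → 1, fb=0
27: 0001111000 → 0, fb=0
28: 0011110000 → 0, fb=0
29: 0111100000 → 0, fb=0
30: 1111000000 → 1, fb=1
31: 1110000001 → 1, fb=1
32: 1100000011 → 1, fb=1
33: 1000000111 → 1, fb=0
34: 0000001110 → 0, fb=1
35: 0000011101 → 0, fb=1
36: 0000111011 → 0, fb=0
37: 0001110110 → 0, fb=1
38: 0011101101 → 0, fb=1
39: 0111011011 → 0, fb=0
40: 1110110110 → 1, fb=0
41: 1101101100 → 1, fb=0
42: 1011011000 → 1, fb=1
43: 0110110001 → 0, fb=0
44: 1101100010 → 1, fb=1
45: 1011000101 → 1, fb=0
46: 0110001010 → 0, fb=0
47: 1100010100 → 1, fb=0
48: 1000101000 → 1, fb=1
49: 0001010001 → 0, fb=0
50: 0010100010 → 0, fb=0
51: 0101000100 → 0, fb=1
52: 1010001001 → 1, fb=1
53: 0100010011 → 0, fb=0
54: 1000100110 → 1, fb=0
55: 0001001100 → 0, fb=1
56: 0010011001 → 0, fb=0
57: 0100110010 → 0, fb=0
58: 1001100100 → 1, fb=0
59: 0011001000 → 0, fb=0
60: 0110010000 → 0, fb=0
61: 1100100000 → 1, fb=1
62: 1001000001 → 1, fb=1
63: 0010000011 → 0, fb=0
64: 0100000110 → 0, fb=1
65: 1000001101 → 1, fb=0
66: 0000011010 → 0, fb=0
67: 0000110100 → 0, fb=1
68: 0001101001 → 0, fb=0
69: 0011010010 → 0, fb=0
70: 0110100100 → 0, fb=1
71: 1101001001 → 1, fb=1
72: 1010010011 → 1, fb=1
73: 0100100111 → 0, fb=1
74: 1001001111 → 1, fb=0
75: 0010011110 → 0, fb=1
76: 0100111101 → 0, fb=1
77: 1001111011 → 1, fb=1
78: 0011110111 → 0, fb=1
79: 0111101111 → 0, fb=1
80: 1111011111 → 1, fb=0
81: 1110111110 → 1, fb=0
82: 1101111100 → 1, fb=0
83: 1011111000 → 1, fb=1
84: 0111110001 → 0, fb=0
85: 1111100010 → 1, fb=1
86: 1111000101 → 1, fb=0
87: 1110001010 → 1, fb=1
88: 1100010101 → 1, fb=0
89: 1000101010 → 1, fb=1
90: 0001010101 → 0, fb=1
91: 0010101011 → 0, fb=0
92: 0101010110 → 0, fb=1
93: 1010101101 → 1, fb=0
94: 0101011010 → 0, fb=0
95: 1010110100 → 1, fb=0
96: 0101101000 → 0, fb=0
97: 1011010000 → 1, fb=1
98: 0110100001 → 0, fb=0
99: 1101000010 → 1, fb=1
100: 1010000101 → 1, fb=0
101: 0100001010 → 0, fb=0
102: 1000010100 → 1, fb=0
103: 0000101000 → 0, fb=0
104: 0001010000 → 0, fb=0
105: 0010100000 → 0, fb=0
106: 0101000000 → 0, fb=0
107: 1010000000 → 1, fb=1
108: 0100000001 → 0, fb=0
109: 1000000010 → 1, fb=1
110: 0000000101 → 0, fb=1
111: 0000001011 → 0, fb=0
112: 0000010110 → 0, fb=1
113: 0000101101 → 0, fb=1
114: 0001011011 → 0, fb=0
115: 0010110110 → 0, fb=1
116: 0101101101 → 0, fb=1
117: 1011011011 → 1, fb=1
118: 0110110111 → 0, fb=1
119: 1101101111 → 1, fb=0
120: 1011011110 → 1, fb=0
121: 0110111100 → 0, fb=1
122: 1101111001 → 1, fb=1
123: 1011110011 → 1, fb=1

1101000110000100111111101110001111000000111011011000101000100110010000011010010011110111110001010101101000010100000001011011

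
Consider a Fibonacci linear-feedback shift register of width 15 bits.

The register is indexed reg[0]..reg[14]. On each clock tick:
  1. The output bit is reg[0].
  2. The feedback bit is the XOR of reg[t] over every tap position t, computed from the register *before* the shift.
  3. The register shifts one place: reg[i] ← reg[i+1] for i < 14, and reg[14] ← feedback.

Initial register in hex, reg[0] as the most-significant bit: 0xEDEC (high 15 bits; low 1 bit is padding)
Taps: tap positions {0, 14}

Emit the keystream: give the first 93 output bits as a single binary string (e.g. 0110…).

k : reg_k → out_k, fb_k
0: 111011011110110 → 1, fb=1
1: 110110111101101 → 1, fb=0
2: 101101111011010 → 1, fb=1
3: 011011110110101 → 0, fb=1
4: 110111101101011 → 1, fb=0
5: 101111011010110 → 1, fb=1
6: 011110110101101 → 0, fb=1
7: 111101101011011 → 1, fb=0
8: 111011010110110 → 1, fb=1
9: 110110101101101 → 1, fb=0
10: 101101011011010 → 1, fb=1
11: 011010110110101 → 0, fb=1
12: 110101101101011 → 1, fb=0
13: 101011011010110 → 1, fb=1
14: 010110110101101 → 0, fb=1
15: 101101101011011 → 1, fb=0
16: 011011010110110 → 0, fb=0
17: 110110101101100 → 1, fb=1
18: 101101011011001 → 1, fb=0
19: 011010110110010 → 0, fb=0
20: 110101101100100 → 1, fb=1
21: 101011011001001 → 1, fb=0
22: 010110110010010 → 0, fb=0
23: 101101100100100 → 1, fb=1
24: 011011001001001 → 0, fb=1
25: 110110010010011 → 1, fb=0
26: 101100100100110 → 1, fb=1
27: 011001001001101 → 0, fb=1
28: 110010010011011 → 1, fb=0
29: 100100100110110 → 1, fb=1
30: 001001001101101 → 0, fb=1
31: 010010011011011 → 0, fb=1
32: 100100110110111 → 1, fb=0
33: 001001101101110 → 0, fb=0
34: 010011011011100 → 0, fb=0
35: 100110110111000 → 1, fb=1
36: 001101101110001 → 0, fb=1
37: 011011011100011 → 0, fb=1
38: 110110111000111 → 1, fb=0
39: 101101110001110 → 1, fb=1
40: 011011100011101 → 0, fb=1
41: 110111000111011 → 1, fb=0
42: 101110001110110 → 1, fb=1
43: 011100011101101 → 0, fb=1
44: 111000111011011 → 1, fb=0
45: 110001110110110 → 1, fb=1
46: 100011101101101 → 1, fb=0
47: 000111011011010 → 0, fb=0
48: 001110110110100 → 0, fb=0
49: 011101101101000 → 0, fb=0
50: 111011011010000 → 1, fb=1
51: 110110110100001 → 1, fb=0
52: 101101101000010 → 1, fb=1
53: 011011010000101 → 0, fb=1
54: 110110100001011 → 1, fb=0
55: 101101000010110 → 1, fb=1
56: 011010000101101 → 0, fb=1
57: 110100001011011 → 1, fb=0
58: 101000010110110 → 1, fb=1
59: 010000101101101 → 0, fb=1
60: 100001011011011 → 1, fb=0
61: 000010110110110 → 0, fb=0
62: 000101101101100 → 0, fb=0
63: 001011011011000 → 0, fb=0
64: 010110110110000 → 0, fb=0
65: 101101101100000 → 1, fb=1
66: 011011011000001 → 0, fb=1
67: 110110110000011 → 1, fb=0
68: 101101100000110 → 1, fb=1
69: 011011000001101 → 0, fb=1
70: 110110000011011 → 1, fb=0
71: 101100000110110 → 1, fb=1
72: 011000001101101 → 0, fb=1
73: 110000011011011 → 1, fb=0
74: 100000110110110 → 1, fb=1
75: 000001101101101 → 0, fb=1
76: 000011011011011 → 0, fb=1
77: 000110110110111 → 0, fb=1
78: 001101101101111 → 0, fb=1
79: 011011011011111 → 0, fb=1
80: 110110110111111 → 1, fb=0
81: 101101101111110 → 1, fb=1
82: 011011011111101 → 0, fb=1
83: 110110111111011 → 1, fb=0
84: 101101111110110 → 1, fb=1
85: 011011111101101 → 0, fb=1
86: 110111111011011 → 1, fb=0
87: 101111110110110 → 1, fb=1
88: 011111101101101 → 0, fb=1
89: 111111011011011 → 1, fb=0
90: 111110110110110 → 1, fb=1
91: 111101101101101 → 1, fb=0
92: 111011011011010 → 1, fb=1

111011011110110101101101011011001001001101101110001110110110100001011011011000001101101101111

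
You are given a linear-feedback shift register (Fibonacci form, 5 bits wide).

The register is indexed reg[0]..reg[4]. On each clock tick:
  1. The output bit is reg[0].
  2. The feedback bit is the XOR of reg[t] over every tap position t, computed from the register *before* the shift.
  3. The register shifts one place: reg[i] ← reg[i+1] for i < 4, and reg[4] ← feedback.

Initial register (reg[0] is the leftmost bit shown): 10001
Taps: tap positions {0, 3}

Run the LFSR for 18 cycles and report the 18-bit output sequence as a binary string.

100011111001101001

tick  register→output (feedback)
  0  10001→1 (1)
  1  00011→0 (1)
  2  00111→0 (1)
  3  01111→0 (1)
  4  11111→1 (0)
  5  11110→1 (0)
  6  11100→1 (1)
  7  11001→1 (1)
  8  10011→1 (0)
  9  00110→0 (1)
 10  01101→0 (0)
 11  11010→1 (0)
 12  10100→1 (1)
 13  01001→0 (0)
 14  10010→1 (0)
 15  00100→0 (0)
 16  01000→0 (0)
 17  10000→1 (1)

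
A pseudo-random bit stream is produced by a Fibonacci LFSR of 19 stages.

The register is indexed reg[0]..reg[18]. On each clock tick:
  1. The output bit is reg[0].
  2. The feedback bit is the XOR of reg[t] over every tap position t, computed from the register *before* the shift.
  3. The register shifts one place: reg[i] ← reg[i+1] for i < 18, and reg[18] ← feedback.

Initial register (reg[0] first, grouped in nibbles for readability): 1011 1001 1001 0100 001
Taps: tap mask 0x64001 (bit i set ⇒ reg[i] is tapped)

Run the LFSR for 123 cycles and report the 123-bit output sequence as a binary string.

k : reg_k → out_k, fb_k
0: 1011100110010100001 → 1, fb=0
1: 0111001100101000010 → 0, fb=1
2: 1110011001010000101 → 1, fb=0
3: 1100110010100001010 → 1, fb=0
4: 1001100101000010100 → 1, fb=0
5: 0011001010000101000 → 0, fb=0
6: 0110010100001010000 → 0, fb=1
7: 1100101000010100001 → 1, fb=0
8: 1001010000101000010 → 1, fb=0
9: 0010100001010000100 → 0, fb=0
10: 0101000010100001000 → 0, fb=0
11: 1010000101000010000 → 1, fb=0
12: 0100001010000100000 → 0, fb=0
13: 1000010100001000000 → 1, fb=1
14: 0000101000010000001 → 0, fb=1
15: 0001010000100000011 → 0, fb=0
16: 0010100001000000110 → 0, fb=1
17: 0101000010000001101 → 0, fb=1
18: 1010000100000011011 → 1, fb=0
19: 0100001000000110110 → 0, fb=0
20: 1000010000001101100 → 1, fb=1
21: 0000100000011011001 → 0, fb=0
22: 0001000000110110010 → 0, fb=0
23: 0010000001101100100 → 0, fb=0
24: 0100000011011001000 → 0, fb=0
25: 1000000110110010000 → 1, fb=0
26: 0000001101100100000 → 0, fb=0
27: 0000011011001000000 → 0, fb=0
28: 0000110110010000000 → 0, fb=0
29: 0001101100100000000 → 0, fb=0
30: 0011011001000000000 → 0, fb=0
31: 0110110010000000000 → 0, fb=0
32: 1101100100000000000 → 1, fb=1
33: 1011001000000000001 → 1, fb=0
34: 0110010000000000010 → 0, fb=1
35: 1100100000000000101 → 1, fb=0
36: 1001000000000001010 → 1, fb=0
37: 0010000000000010100 → 0, fb=1
38: 0100000000000101001 → 0, fb=1
39: 1000000000001010011 → 1, fb=0
40: 0000000000010100110 → 0, fb=1
41: 0000000000101001101 → 0, fb=1
42: 0000000001010011011 → 0, fb=1
43: 0000000010100110111 → 0, fb=1
44: 0000000101001101111 → 0, fb=0
45: 0000001010011011110 → 0, fb=0
46: 0000010100110111100 → 0, fb=1
47: 0000101001101111001 → 0, fb=0
48: 0001010011011110010 → 0, fb=0
49: 0010100110111100100 → 0, fb=0
50: 0101001101111001000 → 0, fb=0
51: 1010011011110010000 → 1, fb=0
52: 0100110111100100000 → 0, fb=0
53: 1001101111001000000 → 1, fb=1
54: 0011011110010000001 → 0, fb=1
55: 0110111100100000011 → 0, fb=0
56: 1101111001000000110 → 1, fb=0
57: 1011110010000001100 → 1, fb=1
58: 0111100100000011001 → 0, fb=0
59: 1111001000000110010 → 1, fb=1
60: 1110010000001100101 → 1, fb=0
61: 1100100000011001010 → 1, fb=0
62: 1001000000110010100 → 1, fb=0
63: 0010000001100101000 → 0, fb=0
64: 0100000011001010000 → 0, fb=1
65: 1000000110010100001 → 1, fb=0
66: 0000001100101000010 → 0, fb=1
67: 0000011001010000101 → 0, fb=1
68: 0000110010100001011 → 0, fb=0
69: 0001100101000010110 → 0, fb=0
70: 0011001010000101100 → 0, fb=0
71: 0110010100001011000 → 0, fb=1
72: 1100101000010110001 → 1, fb=1
73: 1001010000101100011 → 1, fb=1
74: 0010100001011000111 → 0, fb=0
75: 0101000010110001110 → 0, fb=1
76: 1010000101100011101 → 1, fb=1
77: 0100001011000111011 → 0, fb=1
78: 1000010110001110111 → 1, fb=0
79: 0000101100011101110 → 0, fb=1
80: 0001011000111011101 → 0, fb=0
81: 0010110001110111010 → 0, fb=0
82: 0101100011101110100 → 0, fb=1
83: 1011000111011101001 → 1, fb=0
84: 0110001110111010010 → 0, fb=0
85: 1100011101110100100 → 1, fb=1
86: 1000111011101001001 → 1, fb=0
87: 0001110111010010010 → 0, fb=0
88: 0011101110100100100 → 0, fb=0
89: 0111011101001001000 → 0, fb=0
90: 1110111010010010000 → 1, fb=0
91: 1101110100100100000 → 1, fb=1
92: 1011101001001000001 → 1, fb=0
93: 0111010010010000010 → 0, fb=1
94: 1110100100100000101 → 1, fb=0
95: 1101001001000001010 → 1, fb=0
96: 1010010010000010100 → 1, fb=0
97: 0100100100000101000 → 0, fb=0
98: 1001001000001010000 → 1, fb=0
99: 0010010000010100000 → 0, fb=0
100: 0100100000101000000 → 0, fb=0
101: 1001000001010000000 → 1, fb=1
102: 0010000010100000001 → 0, fb=1
103: 0100000101000000011 → 0, fb=0
104: 1000001010000000110 → 1, fb=0
105: 0000010100000001100 → 0, fb=0
106: 0000101000000011000 → 0, fb=1
107: 0001010000000110001 → 0, fb=0
108: 0010100000001100010 → 0, fb=1
109: 0101000000011000101 → 0, fb=1
110: 1010000000110001011 → 1, fb=1
111: 0100000001100010111 → 0, fb=1
112: 1000000011000101111 → 1, fb=1
113: 0000000110001011111 → 0, fb=1
114: 0000001100010111111 → 0, fb=1
115: 0000011000101111111 → 0, fb=1
116: 0000110001011111111 → 0, fb=1
117: 0001100010111111111 → 0, fb=1
118: 0011000101111111111 → 0, fb=1
119: 0110001011111111111 → 0, fb=1
120: 1100010111111111111 → 1, fb=0
121: 1000101111111111110 → 1, fb=1
122: 0001011111111111101 → 0, fb=0

101110011001010000101000010000001101100100000000000101001101111001000000110010100001011000111011101001001000001010000000110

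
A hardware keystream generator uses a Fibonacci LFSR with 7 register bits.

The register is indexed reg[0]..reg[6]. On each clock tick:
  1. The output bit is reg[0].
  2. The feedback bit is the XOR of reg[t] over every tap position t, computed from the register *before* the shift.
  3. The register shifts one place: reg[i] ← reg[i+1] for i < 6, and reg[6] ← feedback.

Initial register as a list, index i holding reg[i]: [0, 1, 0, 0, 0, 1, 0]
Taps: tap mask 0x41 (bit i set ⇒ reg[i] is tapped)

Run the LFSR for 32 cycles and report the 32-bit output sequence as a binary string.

01000100111100010100001100000100

k : reg_k → out_k, fb_k
0: 0100010 → 0, fb=0
1: 1000100 → 1, fb=1
2: 0001001 → 0, fb=1
3: 0010011 → 0, fb=1
4: 0100111 → 0, fb=1
5: 1001111 → 1, fb=0
6: 0011110 → 0, fb=0
7: 0111100 → 0, fb=0
8: 1111000 → 1, fb=1
9: 1110001 → 1, fb=0
10: 1100010 → 1, fb=1
11: 1000101 → 1, fb=0
12: 0001010 → 0, fb=0
13: 0010100 → 0, fb=0
14: 0101000 → 0, fb=0
15: 1010000 → 1, fb=1
16: 0100001 → 0, fb=1
17: 1000011 → 1, fb=0
18: 0000110 → 0, fb=0
19: 0001100 → 0, fb=0
20: 0011000 → 0, fb=0
21: 0110000 → 0, fb=0
22: 1100000 → 1, fb=1
23: 1000001 → 1, fb=0
24: 0000010 → 0, fb=0
25: 0000100 → 0, fb=0
26: 0001000 → 0, fb=0
27: 0010000 → 0, fb=0
28: 0100000 → 0, fb=0
29: 1000000 → 1, fb=1
30: 0000001 → 0, fb=1
31: 0000011 → 0, fb=1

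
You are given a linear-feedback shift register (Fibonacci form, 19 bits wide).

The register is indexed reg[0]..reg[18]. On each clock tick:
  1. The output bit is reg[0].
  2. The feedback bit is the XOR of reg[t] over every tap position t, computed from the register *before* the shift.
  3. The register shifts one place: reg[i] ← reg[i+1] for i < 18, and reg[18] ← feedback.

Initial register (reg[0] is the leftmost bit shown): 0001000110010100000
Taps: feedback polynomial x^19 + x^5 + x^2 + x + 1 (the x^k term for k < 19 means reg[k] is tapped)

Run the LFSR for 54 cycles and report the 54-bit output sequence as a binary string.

tick  register→output (feedback)
  0  0001000110010100000→0 (0)
  1  0010001100101000000→0 (1)
  2  0100011001010000001→0 (0)
  3  1000110010100000010→1 (0)
  4  0001100101000000100→0 (0)
  5  0011001010000001000→0 (1)
  6  0110010100000010001→0 (1)
  7  1100101000000100011→1 (0)
  8  1001010000001000110→1 (0)
  9  0010100000010001100→0 (1)
 10  0101000000100011001→0 (1)
 11  1010000001000110011→1 (0)
 12  0100000010001100110→0 (1)
 13  1000000100011001101→1 (1)
 14  0000001000110011011→0 (0)
 15  0000010001100110110→0 (1)
 16  0000100011001101101→0 (0)
 17  0001000110011011010→0 (0)
 18  0010001100110110100→0 (1)
 19  0100011001101101001→0 (0)
 20  1000110011011010010→1 (0)
 21  0001100110110100100→0 (0)
 22  0011001101101001000→0 (1)
 23  0110011011010010001→0 (1)
 24  1100110110100100011→1 (1)
 25  1001101101001000111→1 (1)
 26  0011011010010001111→0 (0)
 27  0110110100100011110→0 (1)
 28  1101101001000111101→1 (0)
 29  1011010010001111010→1 (1)
 30  0110100100011110101→0 (0)
 31  1101001000111101010→1 (0)
 32  1010010001111010100→1 (1)
 33  0100100011110101001→0 (1)
 34  1001000111101010011→1 (1)
 35  0010001111010100111→0 (1)
 36  0100011110101001111→0 (0)
 37  1000111101010011110→1 (0)
 38  0001111010100111100→0 (1)
 39  0011110101001111001→0 (0)
 40  0111101010011110010→0 (0)
 41  1111010100111100100→1 (0)
 42  1110101001111001000→1 (1)
 43  1101010011110010001→1 (1)
 44  1010100111100100011→1 (0)
 45  0101001111001000110→0 (1)
 46  1010011110010001101→1 (1)
 47  0100111100100011011→0 (0)
 48  1001111001000110110→1 (0)
 49  0011110010001101100→0 (0)
 50  0111100100011011000→0 (0)
 51  1111001000110110000→1 (1)
 52  1110010001101100001→1 (0)
 53  1100100011011000010→1 (0)

000100011001010000001000110011011010010001111010100111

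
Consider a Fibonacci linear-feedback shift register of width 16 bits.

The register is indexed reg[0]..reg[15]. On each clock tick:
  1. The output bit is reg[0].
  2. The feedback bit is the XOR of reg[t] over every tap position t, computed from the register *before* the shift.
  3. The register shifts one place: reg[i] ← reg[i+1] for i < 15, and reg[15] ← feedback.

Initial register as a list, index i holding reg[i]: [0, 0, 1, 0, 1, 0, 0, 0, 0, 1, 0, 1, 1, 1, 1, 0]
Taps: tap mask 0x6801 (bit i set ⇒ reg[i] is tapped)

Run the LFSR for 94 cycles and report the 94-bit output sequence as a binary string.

step | reg (before) | out | fb
   0 | 0010100001011110 | 0 | 1
   1 | 0101000010111101 | 0 | 0
   2 | 1010000101111010 | 1 | 1
   3 | 0100001011110101 | 0 | 0
   4 | 1000010111101010 | 1 | 0
   5 | 0000101111010100 | 0 | 0
   6 | 0001011110101000 | 0 | 0
   7 | 0010111101010000 | 0 | 1
   8 | 0101111010100001 | 0 | 0
   9 | 1011110101000010 | 1 | 0
  10 | 0111101010000100 | 0 | 1
  11 | 1111010100001001 | 1 | 1
  12 | 1110101000010011 | 1 | 1
  13 | 1101010000100111 | 1 | 1
  14 | 1010100001001111 | 1 | 1
  15 | 0101000010011111 | 0 | 1
  16 | 1010000100111111 | 1 | 0
  17 | 0100001001111110 | 0 | 1
  18 | 1000010011111101 | 1 | 1
  19 | 0000100111111011 | 0 | 0
  20 | 0001001111110110 | 0 | 1
  21 | 0010011111101101 | 0 | 1
  22 | 0100111111011011 | 0 | 0
  23 | 1001111110110110 | 1 | 0
  24 | 0011111101101100 | 0 | 1
  25 | 0111111011011001 | 0 | 1
  26 | 1111110110110011 | 1 | 1
  27 | 1111101101100111 | 1 | 1
  28 | 1111011011001111 | 1 | 1
  29 | 1110110110011111 | 1 | 0
  30 | 1101101100111110 | 1 | 0
  31 | 1011011001111100 | 1 | 1
  32 | 0110110011111001 | 0 | 1
  33 | 1101100111110011 | 1 | 1
  34 | 1011001111100111 | 1 | 1
  35 | 0110011111001111 | 0 | 0
  36 | 1100111110011110 | 1 | 0
  37 | 1001111100111100 | 1 | 1
  38 | 0011111001111001 | 0 | 1
  39 | 0111110011110011 | 0 | 0
  40 | 1111100111100110 | 1 | 1
  41 | 1111001111001101 | 1 | 0
  42 | 1110011110011010 | 1 | 1
  43 | 1100111100110101 | 1 | 1
  44 | 1001111001101011 | 1 | 0
  45 | 0011110011010110 | 0 | 1
  46 | 0111100110101101 | 0 | 1
  47 | 1111001101011011 | 1 | 1
  48 | 1110011010110111 | 1 | 0
  49 | 1100110101101110 | 1 | 1
  50 | 1001101011011101 | 1 | 1
  51 | 0011010110111011 | 0 | 0
  52 | 0110101101110110 | 0 | 1
  53 | 1101011011101101 | 1 | 0
  54 | 1010110111011010 | 1 | 1
  55 | 0101101110110101 | 0 | 0
  56 | 1011011101101010 | 1 | 0
  57 | 0110111011010100 | 0 | 0
  58 | 1101110110101000 | 1 | 1
  59 | 1011101101010001 | 1 | 0
  60 | 0111011010100010 | 0 | 1
  61 | 1110110101000101 | 1 | 0
  62 | 1101101010001010 | 1 | 0
  63 | 1011010100010100 | 1 | 1
  64 | 0110101000101001 | 0 | 0
  65 | 1101010001010010 | 1 | 1
  66 | 1010100010100101 | 1 | 0
  67 | 0101000101001010 | 0 | 1
  68 | 1010001010010101 | 1 | 1
  69 | 0100010100101011 | 0 | 1
  70 | 1000101001010111 | 1 | 0
  71 | 0001010010101110 | 0 | 0
  72 | 0010100101011100 | 0 | 0
  73 | 0101001010111000 | 0 | 1
  74 | 1010010101110001 | 1 | 0
  75 | 0100101011100010 | 0 | 1
  76 | 1001010111000101 | 1 | 0
  77 | 0010101110001010 | 0 | 1
  78 | 0101011100010101 | 0 | 0
  79 | 1010111000101010 | 1 | 0
  80 | 0101110001010100 | 0 | 0
  81 | 1011100010101000 | 1 | 1
  82 | 0111000101010001 | 0 | 1
  83 | 1110001010100011 | 1 | 0
  84 | 1100010101000110 | 1 | 1
  85 | 1000101010001101 | 1 | 0
  86 | 0001010100011010 | 0 | 0
  87 | 0010101000110100 | 0 | 0
  88 | 0101010001101000 | 0 | 0
  89 | 1010100011010000 | 1 | 0
  90 | 0101000110100000 | 0 | 0
  91 | 1010001101000000 | 1 | 1
  92 | 0100011010000001 | 0 | 0
  93 | 1000110100000010 | 1 | 0

0010100001011110101000010011111101101100111110011110011010110111011010100010100101011100010101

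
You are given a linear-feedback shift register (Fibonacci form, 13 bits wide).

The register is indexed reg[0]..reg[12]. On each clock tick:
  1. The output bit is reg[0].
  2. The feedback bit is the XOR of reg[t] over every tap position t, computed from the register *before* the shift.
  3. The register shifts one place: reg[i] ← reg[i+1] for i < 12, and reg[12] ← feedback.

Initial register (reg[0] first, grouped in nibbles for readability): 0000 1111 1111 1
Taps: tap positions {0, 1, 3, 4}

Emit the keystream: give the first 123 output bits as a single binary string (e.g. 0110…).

000011111111110010000001010011001110101111100110111010111001011011001011000011011010110100001010011111110101010001110000110

k : reg_k → out_k, fb_k
0: 0000111111111 → 0, fb=1
1: 0001111111111 → 0, fb=0
2: 0011111111110 → 0, fb=0
3: 0111111111100 → 0, fb=1
4: 1111111111001 → 1, fb=0
5: 1111111110010 → 1, fb=0
6: 1111111100100 → 1, fb=0
7: 1111111001000 → 1, fb=0
8: 1111110010000 → 1, fb=0
9: 1111100100000 → 1, fb=0
10: 1111001000000 → 1, fb=1
11: 1110010000001 → 1, fb=0
12: 1100100000010 → 1, fb=1
13: 1001000000101 → 1, fb=0
14: 0010000001010 → 0, fb=0
15: 0100000010100 → 0, fb=1
16: 1000000101001 → 1, fb=1
17: 0000001010011 → 0, fb=0
18: 0000010100110 → 0, fb=0
19: 0000101001100 → 0, fb=1
20: 0001010011001 → 0, fb=1
21: 0010100110011 → 0, fb=1
22: 0101001100111 → 0, fb=0
23: 1010011001110 → 1, fb=1
24: 0100110011101 → 0, fb=0
25: 1001100111010 → 1, fb=1
26: 0011001110101 → 0, fb=1
27: 0110011101011 → 0, fb=1
28: 1100111010111 → 1, fb=1
29: 1001110101111 → 1, fb=1
30: 0011101011111 → 0, fb=0
31: 0111010111110 → 0, fb=0
32: 1110101111100 → 1, fb=1
33: 1101011111001 → 1, fb=1
34: 1010111110011 → 1, fb=0
35: 0101111100110 → 0, fb=1
36: 1011111001101 → 1, fb=1
37: 0111110011011 → 0, fb=1
38: 1111100110111 → 1, fb=0
39: 1111001101110 → 1, fb=1
40: 1110011011101 → 1, fb=0
41: 1100110111010 → 1, fb=1
42: 1001101110101 → 1, fb=1
43: 0011011101011 → 0, fb=1
44: 0110111010111 → 0, fb=0
45: 1101110101110 → 1, fb=0
46: 1011101011100 → 1, fb=1
47: 0111010111001 → 0, fb=0
48: 1110101110010 → 1, fb=1
49: 1101011100101 → 1, fb=1
50: 1010111001011 → 1, fb=0
51: 0101110010110 → 0, fb=1
52: 1011100101101 → 1, fb=1
53: 0111001011011 → 0, fb=0
54: 1110010110110 → 1, fb=0
55: 1100101101100 → 1, fb=1
56: 1001011011001 → 1, fb=0
57: 0010110110010 → 0, fb=1
58: 0101101100101 → 0, fb=1
59: 1011011001011 → 1, fb=0
60: 0110110010110 → 0, fb=0
61: 1101100101100 → 1, fb=0
62: 1011001011000 → 1, fb=0
63: 0110010110000 → 0, fb=1
64: 1100101100001 → 1, fb=1
65: 1001011000011 → 1, fb=0
66: 0010110000110 → 0, fb=1
67: 0101100001101 → 0, fb=1
68: 1011000011011 → 1, fb=0
69: 0110000110110 → 0, fb=1
70: 1100001101101 → 1, fb=0
71: 1000011011010 → 1, fb=1
72: 0000110110101 → 0, fb=1
73: 0001101101011 → 0, fb=0
74: 0011011010110 → 0, fb=1
75: 0110110101101 → 0, fb=0
76: 1101101011010 → 1, fb=0
77: 1011010110100 → 1, fb=0
78: 0110101101000 → 0, fb=0
79: 1101011010000 → 1, fb=1
80: 1010110100001 → 1, fb=0
81: 0101101000010 → 0, fb=1
82: 1011010000101 → 1, fb=0
83: 0110100001010 → 0, fb=0
84: 1101000010100 → 1, fb=1
85: 1010000101001 → 1, fb=1
86: 0100001010011 → 0, fb=1
87: 1000010100111 → 1, fb=1
88: 0000101001111 → 0, fb=1
89: 0001010011111 → 0, fb=1
90: 0010100111111 → 0, fb=1
91: 0101001111111 → 0, fb=0
92: 1010011111110 → 1, fb=1
93: 0100111111101 → 0, fb=0
94: 1001111111010 → 1, fb=1
95: 0011111110101 → 0, fb=0
96: 0111111101010 → 0, fb=1
97: 1111111010101 → 1, fb=0
98: 1111110101010 → 1, fb=0
99: 1111101010100 → 1, fb=0
100: 1111010101000 → 1, fb=1
101: 1110101010001 → 1, fb=1
102: 1101010100011 → 1, fb=1
103: 1010101000111 → 1, fb=0
104: 0101010001110 → 0, fb=0
105: 1010100011100 → 1, fb=0
106: 0101000111000 → 0, fb=0
107: 1010001110000 → 1, fb=1
108: 0100011100001 → 0, fb=1
109: 1000111000011 → 1, fb=0
110: 0001110000110 → 0, fb=0
111: 0011100001100 → 0, fb=0
112: 0111000011000 → 0, fb=0
113: 1110000110000 → 1, fb=0
114: 1100001100000 → 1, fb=0
115: 1000011000000 → 1, fb=1
116: 0000110000001 → 0, fb=1
117: 0001100000011 → 0, fb=0
118: 0011000000110 → 0, fb=1
119: 0110000001101 → 0, fb=1
120: 1100000011011 → 1, fb=0
121: 1000000110110 → 1, fb=1
122: 0000001101101 → 0, fb=0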